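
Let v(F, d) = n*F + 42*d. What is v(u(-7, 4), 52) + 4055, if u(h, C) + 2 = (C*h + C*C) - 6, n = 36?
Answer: 5519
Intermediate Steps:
u(h, C) = -8 + C² + C*h (u(h, C) = -2 + ((C*h + C*C) - 6) = -2 + ((C*h + C²) - 6) = -2 + ((C² + C*h) - 6) = -2 + (-6 + C² + C*h) = -8 + C² + C*h)
v(F, d) = 36*F + 42*d
v(u(-7, 4), 52) + 4055 = (36*(-8 + 4² + 4*(-7)) + 42*52) + 4055 = (36*(-8 + 16 - 28) + 2184) + 4055 = (36*(-20) + 2184) + 4055 = (-720 + 2184) + 4055 = 1464 + 4055 = 5519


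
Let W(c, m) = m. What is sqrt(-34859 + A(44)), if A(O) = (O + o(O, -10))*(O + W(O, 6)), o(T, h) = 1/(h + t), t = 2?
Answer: I*sqrt(130661)/2 ≈ 180.74*I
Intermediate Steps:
o(T, h) = 1/(2 + h) (o(T, h) = 1/(h + 2) = 1/(2 + h))
A(O) = (6 + O)*(-1/8 + O) (A(O) = (O + 1/(2 - 10))*(O + 6) = (O + 1/(-8))*(6 + O) = (O - 1/8)*(6 + O) = (-1/8 + O)*(6 + O) = (6 + O)*(-1/8 + O))
sqrt(-34859 + A(44)) = sqrt(-34859 + (-3/4 + 44**2 + (47/8)*44)) = sqrt(-34859 + (-3/4 + 1936 + 517/2)) = sqrt(-34859 + 8775/4) = sqrt(-130661/4) = I*sqrt(130661)/2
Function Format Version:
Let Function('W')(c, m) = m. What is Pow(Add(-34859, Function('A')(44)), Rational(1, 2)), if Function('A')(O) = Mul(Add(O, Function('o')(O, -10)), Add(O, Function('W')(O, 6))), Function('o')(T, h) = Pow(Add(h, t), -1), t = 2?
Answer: Mul(Rational(1, 2), I, Pow(130661, Rational(1, 2))) ≈ Mul(180.74, I)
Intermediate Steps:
Function('o')(T, h) = Pow(Add(2, h), -1) (Function('o')(T, h) = Pow(Add(h, 2), -1) = Pow(Add(2, h), -1))
Function('A')(O) = Mul(Add(6, O), Add(Rational(-1, 8), O)) (Function('A')(O) = Mul(Add(O, Pow(Add(2, -10), -1)), Add(O, 6)) = Mul(Add(O, Pow(-8, -1)), Add(6, O)) = Mul(Add(O, Rational(-1, 8)), Add(6, O)) = Mul(Add(Rational(-1, 8), O), Add(6, O)) = Mul(Add(6, O), Add(Rational(-1, 8), O)))
Pow(Add(-34859, Function('A')(44)), Rational(1, 2)) = Pow(Add(-34859, Add(Rational(-3, 4), Pow(44, 2), Mul(Rational(47, 8), 44))), Rational(1, 2)) = Pow(Add(-34859, Add(Rational(-3, 4), 1936, Rational(517, 2))), Rational(1, 2)) = Pow(Add(-34859, Rational(8775, 4)), Rational(1, 2)) = Pow(Rational(-130661, 4), Rational(1, 2)) = Mul(Rational(1, 2), I, Pow(130661, Rational(1, 2)))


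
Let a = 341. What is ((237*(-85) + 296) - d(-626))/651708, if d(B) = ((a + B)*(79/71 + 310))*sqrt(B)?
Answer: -19849/651708 + 699485*I*sqrt(626)/5141252 ≈ -0.030457 + 3.4041*I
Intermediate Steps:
d(B) = sqrt(B)*(7532349/71 + 22089*B/71) (d(B) = ((341 + B)*(79/71 + 310))*sqrt(B) = ((341 + B)*(22089/71))*sqrt(B) = (7532349/71 + 22089*B/71)*sqrt(B) = sqrt(B)*(7532349/71 + 22089*B/71))
((237*(-85) + 296) - d(-626))/651708 = ((237*(-85) + 296) - 22089*sqrt(-626)*(341 - 626)/71)/651708 = ((-20145 + 296) - 22089*I*sqrt(626)*(-285)/71)*(1/651708) = (-19849 - (-6295365)*I*sqrt(626)/71)*(1/651708) = (-19849 + 6295365*I*sqrt(626)/71)*(1/651708) = -19849/651708 + 699485*I*sqrt(626)/5141252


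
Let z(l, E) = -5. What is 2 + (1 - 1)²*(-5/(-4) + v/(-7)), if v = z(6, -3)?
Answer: 2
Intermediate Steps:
v = -5
2 + (1 - 1)²*(-5/(-4) + v/(-7)) = 2 + (1 - 1)²*(-5/(-4) - 5/(-7)) = 2 + 0²*(-5*(-¼) - 5*(-⅐)) = 2 + 0*(5/4 + 5/7) = 2 + 0*(55/28) = 2 + 0 = 2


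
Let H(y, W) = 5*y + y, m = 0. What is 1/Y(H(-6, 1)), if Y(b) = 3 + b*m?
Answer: ⅓ ≈ 0.33333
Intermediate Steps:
H(y, W) = 6*y
Y(b) = 3 (Y(b) = 3 + b*0 = 3 + 0 = 3)
1/Y(H(-6, 1)) = 1/3 = ⅓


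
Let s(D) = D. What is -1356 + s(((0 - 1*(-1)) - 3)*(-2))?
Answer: -1352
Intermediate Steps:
-1356 + s(((0 - 1*(-1)) - 3)*(-2)) = -1356 + ((0 - 1*(-1)) - 3)*(-2) = -1356 + ((0 + 1) - 3)*(-2) = -1356 + (1 - 3)*(-2) = -1356 - 2*(-2) = -1356 + 4 = -1352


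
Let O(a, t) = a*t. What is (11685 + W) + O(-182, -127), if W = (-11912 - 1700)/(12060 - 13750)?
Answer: 29411961/845 ≈ 34807.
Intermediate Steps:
W = 6806/845 (W = -13612/(-1690) = -13612*(-1/1690) = 6806/845 ≈ 8.0544)
(11685 + W) + O(-182, -127) = (11685 + 6806/845) - 182*(-127) = 9880631/845 + 23114 = 29411961/845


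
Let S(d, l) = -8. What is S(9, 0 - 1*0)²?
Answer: 64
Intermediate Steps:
S(9, 0 - 1*0)² = (-8)² = 64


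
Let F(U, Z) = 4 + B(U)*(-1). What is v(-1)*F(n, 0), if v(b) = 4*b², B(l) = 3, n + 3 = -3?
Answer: 4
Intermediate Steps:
n = -6 (n = -3 - 3 = -6)
F(U, Z) = 1 (F(U, Z) = 4 + 3*(-1) = 4 - 3 = 1)
v(-1)*F(n, 0) = (4*(-1)²)*1 = (4*1)*1 = 4*1 = 4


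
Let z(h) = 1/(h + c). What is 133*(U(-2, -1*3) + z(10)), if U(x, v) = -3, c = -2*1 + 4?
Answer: -4655/12 ≈ -387.92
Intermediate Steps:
c = 2 (c = -2 + 4 = 2)
z(h) = 1/(2 + h) (z(h) = 1/(h + 2) = 1/(2 + h))
133*(U(-2, -1*3) + z(10)) = 133*(-3 + 1/(2 + 10)) = 133*(-3 + 1/12) = 133*(-35/12) = -4655/12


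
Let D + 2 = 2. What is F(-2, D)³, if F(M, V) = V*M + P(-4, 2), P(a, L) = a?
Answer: -64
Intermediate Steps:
D = 0 (D = -2 + 2 = 0)
F(M, V) = -4 + M*V (F(M, V) = V*M - 4 = M*V - 4 = -4 + M*V)
F(-2, D)³ = (-4 - 2*0)³ = (-4 + 0)³ = (-4)³ = -64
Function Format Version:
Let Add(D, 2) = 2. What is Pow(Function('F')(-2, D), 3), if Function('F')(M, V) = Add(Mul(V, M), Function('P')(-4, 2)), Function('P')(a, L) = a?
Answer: -64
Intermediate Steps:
D = 0 (D = Add(-2, 2) = 0)
Function('F')(M, V) = Add(-4, Mul(M, V)) (Function('F')(M, V) = Add(Mul(V, M), -4) = Add(Mul(M, V), -4) = Add(-4, Mul(M, V)))
Pow(Function('F')(-2, D), 3) = Pow(Add(-4, Mul(-2, 0)), 3) = Pow(Add(-4, 0), 3) = Pow(-4, 3) = -64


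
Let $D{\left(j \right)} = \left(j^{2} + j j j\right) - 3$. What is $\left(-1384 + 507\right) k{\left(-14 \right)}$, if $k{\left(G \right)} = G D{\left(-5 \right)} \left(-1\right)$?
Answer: $1264634$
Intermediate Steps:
$D{\left(j \right)} = -3 + j^{2} + j^{3}$ ($D{\left(j \right)} = \left(j^{2} + j^{2} j\right) - 3 = \left(j^{2} + j^{3}\right) - 3 = -3 + j^{2} + j^{3}$)
$k{\left(G \right)} = 103 G$ ($k{\left(G \right)} = G \left(-3 + \left(-5\right)^{2} + \left(-5\right)^{3}\right) \left(-1\right) = G \left(-3 + 25 - 125\right) \left(-1\right) = G \left(-103\right) \left(-1\right) = - 103 G \left(-1\right) = 103 G$)
$\left(-1384 + 507\right) k{\left(-14 \right)} = \left(-1384 + 507\right) 103 \left(-14\right) = \left(-877\right) \left(-1442\right) = 1264634$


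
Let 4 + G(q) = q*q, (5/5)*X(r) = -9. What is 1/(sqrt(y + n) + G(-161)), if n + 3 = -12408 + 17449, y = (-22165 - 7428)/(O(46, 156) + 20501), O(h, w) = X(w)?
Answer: 531091164/13764186488285 - 2*sqrt(528740234669)/13764186488285 ≈ 3.8479e-5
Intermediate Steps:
X(r) = -9
O(h, w) = -9
G(q) = -4 + q**2 (G(q) = -4 + q*q = -4 + q**2)
y = -29593/20492 (y = (-22165 - 7428)/(-9 + 20501) = -29593/20492 ≈ -1.4441)
n = 5038 (n = -3 + (-12408 + 17449) = -3 + 5041 = 5038)
1/(sqrt(y + n) + G(-161)) = 1/(sqrt(-29593/20492 + 5038) + (-4 + (-161)**2)) = 1/(sqrt(103209103/20492) + (-4 + 25921)) = 1/(sqrt(528740234669)/10246 + 25917) = 1/(25917 + sqrt(528740234669)/10246)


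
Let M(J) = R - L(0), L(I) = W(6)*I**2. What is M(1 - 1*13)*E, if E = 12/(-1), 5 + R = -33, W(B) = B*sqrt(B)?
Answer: 456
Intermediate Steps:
W(B) = B**(3/2)
L(I) = 6*sqrt(6)*I**2 (L(I) = 6**(3/2)*I**2 = (6*sqrt(6))*I**2 = 6*sqrt(6)*I**2)
R = -38 (R = -5 - 33 = -38)
M(J) = -38 (M(J) = -38 - 6*sqrt(6)*0**2 = -38 - 6*sqrt(6)*0 = -38 - 1*0 = -38 + 0 = -38)
E = -12 (E = 12*(-1) = -12)
M(1 - 1*13)*E = -38*(-12) = 456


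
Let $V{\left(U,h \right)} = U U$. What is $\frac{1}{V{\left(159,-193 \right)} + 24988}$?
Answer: $\frac{1}{50269} \approx 1.9893 \cdot 10^{-5}$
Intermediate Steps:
$V{\left(U,h \right)} = U^{2}$
$\frac{1}{V{\left(159,-193 \right)} + 24988} = \frac{1}{159^{2} + 24988} = \frac{1}{25281 + 24988} = \frac{1}{50269}$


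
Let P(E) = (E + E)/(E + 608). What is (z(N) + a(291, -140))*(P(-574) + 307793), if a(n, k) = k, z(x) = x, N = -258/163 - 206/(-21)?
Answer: -786634657140/19397 ≈ -4.0554e+7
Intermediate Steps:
N = 28160/3423 (N = -258*1/163 - 206*(-1/21) = -258/163 + 206/21 = 28160/3423 ≈ 8.2267)
P(E) = 2*E/(608 + E) (P(E) = (2*E)/(608 + E) = 2*E/(608 + E))
(z(N) + a(291, -140))*(P(-574) + 307793) = (28160/3423 - 140)*(2*(-574)/(608 - 574) + 307793) = -451060*(2*(-574)/34 + 307793)/3423 = -451060*(2*(-574)*(1/34) + 307793)/3423 = -451060*(-574/17 + 307793)/3423 = -451060/3423*5231907/17 = -786634657140/19397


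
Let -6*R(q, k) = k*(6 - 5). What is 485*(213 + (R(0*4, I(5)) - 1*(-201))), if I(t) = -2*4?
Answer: 604310/3 ≈ 2.0144e+5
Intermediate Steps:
I(t) = -8
R(q, k) = -k/6 (R(q, k) = -k*(6 - 5)/6 = -k/6)
485*(213 + (R(0*4, I(5)) - 1*(-201))) = 485*(213 + (-⅙*(-8) - 1*(-201))) = 485*(213 + (4/3 + 201)) = 485*(213 + 607/3) = 485*(1246/3) = 604310/3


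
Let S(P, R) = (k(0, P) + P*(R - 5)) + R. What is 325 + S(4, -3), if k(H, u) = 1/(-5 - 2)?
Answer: 2029/7 ≈ 289.86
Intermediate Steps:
k(H, u) = -⅐ (k(H, u) = 1/(-7) = -⅐)
S(P, R) = -⅐ + R + P*(-5 + R) (S(P, R) = (-⅐ + P*(R - 5)) + R = (-⅐ + P*(-5 + R)) + R = -⅐ + R + P*(-5 + R))
325 + S(4, -3) = 325 + (-⅐ - 3 - 5*4 + 4*(-3)) = 325 + (-⅐ - 3 - 20 - 12) = 325 - 246/7 = 2029/7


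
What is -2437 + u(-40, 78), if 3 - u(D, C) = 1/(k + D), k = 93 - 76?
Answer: -55981/23 ≈ -2434.0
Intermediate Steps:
k = 17
u(D, C) = 3 - 1/(17 + D)
-2437 + u(-40, 78) = -2437 + (50 + 3*(-40))/(17 - 40) = -2437 + (50 - 120)/(-23) = -2437 - 1/23*(-70) = -2437 + 70/23 = -55981/23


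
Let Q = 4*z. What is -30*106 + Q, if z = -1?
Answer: -3184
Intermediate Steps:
Q = -4 (Q = 4*(-1) = -4)
-30*106 + Q = -30*106 - 4 = -3180 - 4 = -3184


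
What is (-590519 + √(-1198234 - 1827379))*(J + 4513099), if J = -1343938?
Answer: -1871449784559 + 3169161*I*√3025613 ≈ -1.8715e+12 + 5.5125e+9*I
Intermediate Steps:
(-590519 + √(-1198234 - 1827379))*(J + 4513099) = (-590519 + √(-1198234 - 1827379))*(-1343938 + 4513099) = (-590519 + √(-3025613))*3169161 = (-590519 + I*√3025613)*3169161 = -1871449784559 + 3169161*I*√3025613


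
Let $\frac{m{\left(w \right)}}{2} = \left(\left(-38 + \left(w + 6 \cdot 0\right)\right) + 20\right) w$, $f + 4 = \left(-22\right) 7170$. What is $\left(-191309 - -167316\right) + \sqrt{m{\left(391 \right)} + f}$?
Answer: $-23993 + \sqrt{133942} \approx -23627.0$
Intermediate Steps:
$f = -157744$ ($f = -4 - 157740 = -157744$)
$m{\left(w \right)} = 2 w \left(-18 + w\right)$ ($m{\left(w \right)} = 2 \left(\left(-38 + \left(w + 6 \cdot 0\right)\right) + 20\right) w = 2 \left(\left(-38 + \left(w + 0\right)\right) + 20\right) w = 2 \left(\left(-38 + w\right) + 20\right) w = 2 \left(-18 + w\right) w = 2 w \left(-18 + w\right)$)
$\left(-191309 - -167316\right) + \sqrt{m{\left(391 \right)} + f} = \left(-191309 - -167316\right) + \sqrt{2 \cdot 391 \left(-18 + 391\right) - 157744} = \left(-191309 + 167316\right) + \sqrt{2 \cdot 391 \cdot 373 - 157744} = -23993 + \sqrt{291686 - 157744} = -23993 + \sqrt{133942}$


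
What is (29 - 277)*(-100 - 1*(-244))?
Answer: -35712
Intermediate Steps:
(29 - 277)*(-100 - 1*(-244)) = -248*(-100 + 244) = -248*144 = -35712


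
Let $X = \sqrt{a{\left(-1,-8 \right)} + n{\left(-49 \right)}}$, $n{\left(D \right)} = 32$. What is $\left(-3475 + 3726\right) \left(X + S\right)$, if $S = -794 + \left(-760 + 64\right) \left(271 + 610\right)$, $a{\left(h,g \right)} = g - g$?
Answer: $-154106470 + 1004 \sqrt{2} \approx -1.5411 \cdot 10^{8}$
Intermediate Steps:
$a{\left(h,g \right)} = 0$
$S = -613970$ ($S = -794 - 613176 = -613970$)
$X = 4 \sqrt{2}$ ($X = \sqrt{0 + 32} = \sqrt{32} = 4 \sqrt{2} \approx 5.6569$)
$\left(-3475 + 3726\right) \left(X + S\right) = \left(-3475 + 3726\right) \left(4 \sqrt{2} - 613970\right) = 251 \left(-613970 + 4 \sqrt{2}\right) = -154106470 + 1004 \sqrt{2}$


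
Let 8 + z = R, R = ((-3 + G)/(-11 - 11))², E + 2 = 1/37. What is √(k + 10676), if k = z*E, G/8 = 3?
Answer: 13*√41912083/814 ≈ 103.39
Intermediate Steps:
G = 24 (G = 8*3 = 24)
E = -73/37 (E = -2 + 1/37 = -73/37 ≈ -1.9730)
R = 441/484 (R = ((-3 + 24)/(-11 - 11))² = (21/(-22))² = (21*(-1/22))² = (-21/22)² = 441/484 ≈ 0.91116)
z = -3431/484 (z = -8 + 441/484 = -3431/484 ≈ -7.0888)
k = 250463/17908 (k = -3431/484*(-73/37) = 250463/17908 ≈ 13.986)
√(k + 10676) = √(250463/17908 + 10676) = √(191436271/17908) = 13*√41912083/814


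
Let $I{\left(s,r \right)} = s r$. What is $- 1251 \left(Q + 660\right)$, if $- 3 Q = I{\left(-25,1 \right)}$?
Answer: $-836085$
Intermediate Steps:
$I{\left(s,r \right)} = r s$
$Q = \frac{25}{3}$ ($Q = - \frac{1 \left(-25\right)}{3} = \left(- \frac{1}{3}\right) \left(-25\right) = \frac{25}{3} \approx 8.3333$)
$- 1251 \left(Q + 660\right) = - 1251 \left(\frac{25}{3} + 660\right) = \left(-1251\right) \frac{2005}{3} = -836085$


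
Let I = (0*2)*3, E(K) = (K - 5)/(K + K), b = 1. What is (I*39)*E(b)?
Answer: 0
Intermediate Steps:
E(K) = (-5 + K)/(2*K) (E(K) = (-5 + K)/((2*K)) = (-5 + K)*(1/(2*K)) = (-5 + K)/(2*K))
I = 0 (I = 0*3 = 0)
(I*39)*E(b) = (0*39)*((½)*(-5 + 1)/1) = 0*((½)*1*(-4)) = 0*(-2) = 0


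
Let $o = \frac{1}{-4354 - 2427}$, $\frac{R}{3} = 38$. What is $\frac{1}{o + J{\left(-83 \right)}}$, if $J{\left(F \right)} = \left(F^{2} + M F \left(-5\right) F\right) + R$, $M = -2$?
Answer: $\frac{6781}{514630432} \approx 1.3176 \cdot 10^{-5}$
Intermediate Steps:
$R = 114$ ($R = 3 \cdot 38 = 114$)
$o = - \frac{1}{6781}$ ($o = \frac{1}{-6781} = - \frac{1}{6781} \approx -0.00014747$)
$J{\left(F \right)} = 114 + 11 F^{2}$ ($J{\left(F \right)} = \left(F^{2} + - 2 F \left(-5\right) F\right) + 114 = \left(F^{2} + 10 F F\right) + 114 = \left(F^{2} + 10 F^{2}\right) + 114 = 11 F^{2} + 114 = 114 + 11 F^{2}$)
$\frac{1}{o + J{\left(-83 \right)}} = \frac{1}{- \frac{1}{6781} + \left(114 + 11 \left(-83\right)^{2}\right)} = \frac{1}{- \frac{1}{6781} + \left(114 + 11 \cdot 6889\right)} = \frac{1}{- \frac{1}{6781} + \left(114 + 75779\right)} = \frac{1}{- \frac{1}{6781} + 75893} = \frac{1}{\frac{514630432}{6781}} = \frac{6781}{514630432}$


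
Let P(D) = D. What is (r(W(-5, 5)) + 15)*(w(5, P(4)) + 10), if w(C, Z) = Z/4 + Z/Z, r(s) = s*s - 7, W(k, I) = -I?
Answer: 396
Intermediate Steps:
r(s) = -7 + s**2 (r(s) = s**2 - 7 = -7 + s**2)
w(C, Z) = 1 + Z/4 (w(C, Z) = Z*(1/4) + 1 = Z/4 + 1 = 1 + Z/4)
(r(W(-5, 5)) + 15)*(w(5, P(4)) + 10) = ((-7 + (-1*5)**2) + 15)*((1 + (1/4)*4) + 10) = ((-7 + (-5)**2) + 15)*((1 + 1) + 10) = ((-7 + 25) + 15)*(2 + 10) = (18 + 15)*12 = 33*12 = 396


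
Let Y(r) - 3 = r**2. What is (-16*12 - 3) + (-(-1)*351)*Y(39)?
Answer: 534729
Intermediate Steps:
Y(r) = 3 + r**2
(-16*12 - 3) + (-(-1)*351)*Y(39) = (-16*12 - 3) + (-(-1)*351)*(3 + 39**2) = (-192 - 3) + (-1*(-351))*(3 + 1521) = -195 + 351*1524 = -195 + 534924 = 534729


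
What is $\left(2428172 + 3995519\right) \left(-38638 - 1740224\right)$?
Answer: $-11426859819642$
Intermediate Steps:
$\left(2428172 + 3995519\right) \left(-38638 - 1740224\right) = 6423691 \left(-1778862\right) = -11426859819642$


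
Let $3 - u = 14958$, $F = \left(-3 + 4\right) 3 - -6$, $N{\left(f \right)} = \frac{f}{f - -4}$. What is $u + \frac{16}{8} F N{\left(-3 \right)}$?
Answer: $-15009$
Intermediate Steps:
$N{\left(f \right)} = \frac{f}{4 + f}$ ($N{\left(f \right)} = \frac{f}{f + 4} = \frac{f}{4 + f}$)
$F = 9$ ($F = 1 \cdot 3 + 6 = 3 + 6 = 9$)
$u = -14955$ ($u = 3 - 14958 = -14955$)
$u + \frac{16}{8} F N{\left(-3 \right)} = -14955 + \frac{16}{8} \cdot 9 \left(- \frac{3}{4 - 3}\right) = -14955 + 16 \cdot \frac{1}{8} \cdot 9 \left(- \frac{3}{1}\right) = -14955 + 2 \cdot 9 \left(\left(-3\right) 1\right) = -14955 + 18 \left(-3\right) = -14955 - 54 = -15009$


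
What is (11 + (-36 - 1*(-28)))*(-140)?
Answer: -420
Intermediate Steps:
(11 + (-36 - 1*(-28)))*(-140) = (11 + (-36 + 28))*(-140) = (11 - 8)*(-140) = 3*(-140) = -420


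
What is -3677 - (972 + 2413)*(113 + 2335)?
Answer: -8290157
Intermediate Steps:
-3677 - (972 + 2413)*(113 + 2335) = -3677 - 3385*2448 = -3677 - 1*8286480 = -3677 - 8286480 = -8290157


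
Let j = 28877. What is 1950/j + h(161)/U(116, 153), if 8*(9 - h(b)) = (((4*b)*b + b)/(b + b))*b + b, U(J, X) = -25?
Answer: 3004652171/11550800 ≈ 260.13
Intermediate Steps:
h(b) = 9 - 3*b/16 - b²/4 (h(b) = 9 - ((((4*b)*b + b)/(b + b))*b + b)/8 = 9 - (((4*b² + b)/((2*b)))*b + b)/8 = 9 - (((b + 4*b²)*(1/(2*b)))*b + b)/8 = 9 - (((b + 4*b²)/(2*b))*b + b)/8 = 9 - ((b/2 + 2*b²) + b)/8 = 9 - (2*b² + 3*b/2)/8 = 9 + (-3*b/16 - b²/4) = 9 - 3*b/16 - b²/4)
1950/j + h(161)/U(116, 153) = 1950/28877 + (9 - 3/16*161 - ¼*161²)/(-25) = 1950*(1/28877) + (9 - 483/16 - ¼*25921)*(-1/25) = 1950/28877 + (9 - 483/16 - 25921/4)*(-1/25) = 1950/28877 - 104023/16*(-1/25) = 1950/28877 + 104023/400 = 3004652171/11550800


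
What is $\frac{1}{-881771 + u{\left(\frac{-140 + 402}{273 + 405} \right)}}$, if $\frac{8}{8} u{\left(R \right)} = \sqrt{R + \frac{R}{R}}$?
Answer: $- \frac{298920369}{263579312693029} - \frac{\sqrt{159330}}{263579312693029} \approx -1.1341 \cdot 10^{-6}$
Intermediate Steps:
$u{\left(R \right)} = \sqrt{1 + R}$ ($u{\left(R \right)} = \sqrt{R + \frac{R}{R}} = \sqrt{R + 1} = \sqrt{1 + R}$)
$\frac{1}{-881771 + u{\left(\frac{-140 + 402}{273 + 405} \right)}} = \frac{1}{-881771 + \sqrt{1 + \frac{-140 + 402}{273 + 405}}} = \frac{1}{-881771 + \sqrt{1 + \frac{262}{678}}} = \frac{1}{-881771 + \sqrt{1 + 262 \cdot \frac{1}{678}}} = \frac{1}{-881771 + \sqrt{1 + \frac{131}{339}}} = \frac{1}{-881771 + \sqrt{\frac{470}{339}}} = \frac{1}{-881771 + \frac{\sqrt{159330}}{339}}$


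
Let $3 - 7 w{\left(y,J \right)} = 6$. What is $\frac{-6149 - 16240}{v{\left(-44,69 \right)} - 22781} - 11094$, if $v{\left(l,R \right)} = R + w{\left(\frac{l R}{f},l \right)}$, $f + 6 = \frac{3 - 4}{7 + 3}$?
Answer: $- \frac{1763645055}{158987} \approx -11093.0$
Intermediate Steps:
$f = - \frac{61}{10}$ ($f = -6 + \frac{3 - 4}{7 + 3} = -6 - \frac{1}{10} = - \frac{61}{10} \approx -6.1$)
$w{\left(y,J \right)} = - \frac{3}{7}$ ($w{\left(y,J \right)} = \frac{3}{7} - \frac{6}{7} = - \frac{3}{7}$)
$v{\left(l,R \right)} = - \frac{3}{7} + R$ ($v{\left(l,R \right)} = R - \frac{3}{7} = - \frac{3}{7} + R$)
$\frac{-6149 - 16240}{v{\left(-44,69 \right)} - 22781} - 11094 = \frac{-6149 - 16240}{\left(- \frac{3}{7} + 69\right) - 22781} - 11094 = - \frac{22389}{\frac{480}{7} - 22781} - 11094 = - \frac{22389}{- \frac{158987}{7}} - 11094 = \left(-22389\right) \left(- \frac{7}{158987}\right) - 11094 = \frac{156723}{158987} - 11094 = - \frac{1763645055}{158987}$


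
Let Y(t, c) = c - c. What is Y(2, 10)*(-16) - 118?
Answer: -118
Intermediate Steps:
Y(t, c) = 0
Y(2, 10)*(-16) - 118 = 0*(-16) - 118 = 0 - 118 = -118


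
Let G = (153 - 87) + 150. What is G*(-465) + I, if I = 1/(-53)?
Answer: -5323321/53 ≈ -1.0044e+5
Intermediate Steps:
G = 216 (G = 66 + 150 = 216)
I = -1/53 ≈ -0.018868
G*(-465) + I = 216*(-465) - 1/53 = -100440 - 1/53 = -5323321/53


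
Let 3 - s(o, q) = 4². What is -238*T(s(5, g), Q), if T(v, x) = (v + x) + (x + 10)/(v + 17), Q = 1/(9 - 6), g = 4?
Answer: 14399/6 ≈ 2399.8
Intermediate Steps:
s(o, q) = -13 (s(o, q) = 3 - 1*4² = 3 - 1*16 = 3 - 16 = -13)
Q = ⅓ (Q = 1/3 = ⅓ ≈ 0.33333)
T(v, x) = v + x + (10 + x)/(17 + v) (T(v, x) = (v + x) + (10 + x)/(17 + v) = v + x + (10 + x)/(17 + v))
-238*T(s(5, g), Q) = -238*(10 + (-13)² + 17*(-13) + 18*(⅓) - 13*⅓)/(17 - 13) = -238*(10 + 169 - 221 + 6 - 13/3)/4 = -119*(-121)/(2*3) = -238*(-121/12) = 14399/6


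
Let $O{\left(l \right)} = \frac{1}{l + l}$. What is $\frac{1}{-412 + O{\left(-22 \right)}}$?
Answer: $- \frac{44}{18129} \approx -0.002427$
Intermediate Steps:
$O{\left(l \right)} = \frac{1}{2 l}$
$\frac{1}{-412 + O{\left(-22 \right)}} = \frac{1}{-412 + \frac{1}{2 \left(-22\right)}} = \frac{1}{-412 + \frac{1}{2} \left(- \frac{1}{22}\right)} = \frac{1}{-412 - \frac{1}{44}} = \frac{1}{- \frac{18129}{44}} = - \frac{44}{18129}$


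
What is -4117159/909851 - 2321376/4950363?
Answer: -7497845951231/1501364241971 ≈ -4.9940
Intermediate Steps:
-4117159/909851 - 2321376/4950363 = -4117159*1/909851 - 2321376*1/4950363 = -4117159/909851 - 773792/1650121 = -7497845951231/1501364241971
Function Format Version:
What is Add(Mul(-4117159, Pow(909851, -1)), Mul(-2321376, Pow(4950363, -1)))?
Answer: Rational(-7497845951231, 1501364241971) ≈ -4.9940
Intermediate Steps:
Add(Mul(-4117159, Pow(909851, -1)), Mul(-2321376, Pow(4950363, -1))) = Add(Mul(-4117159, Rational(1, 909851)), Mul(-2321376, Rational(1, 4950363))) = Add(Rational(-4117159, 909851), Rational(-773792, 1650121)) = Rational(-7497845951231, 1501364241971)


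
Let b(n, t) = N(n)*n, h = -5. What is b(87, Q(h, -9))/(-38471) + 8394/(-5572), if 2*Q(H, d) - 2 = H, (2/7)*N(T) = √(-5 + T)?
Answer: -4197/2786 - 609*√82/76942 ≈ -1.5781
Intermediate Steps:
N(T) = 7*√(-5 + T)/2
Q(H, d) = 1 + H/2
b(n, t) = 7*n*√(-5 + n)/2 (b(n, t) = (7*√(-5 + n)/2)*n = 7*n*√(-5 + n)/2)
b(87, Q(h, -9))/(-38471) + 8394/(-5572) = ((7/2)*87*√(-5 + 87))/(-38471) + 8394/(-5572) = ((7/2)*87*√82)*(-1/38471) + 8394*(-1/5572) = (609*√82/2)*(-1/38471) - 4197/2786 = -609*√82/76942 - 4197/2786 = -4197/2786 - 609*√82/76942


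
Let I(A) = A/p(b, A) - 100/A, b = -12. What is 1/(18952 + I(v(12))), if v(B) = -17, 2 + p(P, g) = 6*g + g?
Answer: 2057/38996653 ≈ 5.2748e-5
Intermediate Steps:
p(P, g) = -2 + 7*g (p(P, g) = -2 + (6*g + g) = -2 + 7*g)
I(A) = -100/A + A/(-2 + 7*A) (I(A) = A/(-2 + 7*A) - 100/A = -100/A + A/(-2 + 7*A))
1/(18952 + I(v(12))) = 1/(18952 + (200 + (-17)**2 - 700*(-17))/((-17)*(-2 + 7*(-17)))) = 1/(18952 - (200 + 289 + 11900)/(17*(-2 - 119))) = 1/(18952 - 1/17*12389/(-121)) = 1/(18952 - 1/17*(-1/121)*12389) = 1/(18952 + 12389/2057) = 1/(38996653/2057) = 2057/38996653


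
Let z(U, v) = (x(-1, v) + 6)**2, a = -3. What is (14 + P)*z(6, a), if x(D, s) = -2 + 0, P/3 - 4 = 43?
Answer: 2480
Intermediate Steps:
P = 141 (P = 12 + 3*43 = 12 + 129 = 141)
x(D, s) = -2
z(U, v) = 16 (z(U, v) = (-2 + 6)**2 = 4**2 = 16)
(14 + P)*z(6, a) = (14 + 141)*16 = 155*16 = 2480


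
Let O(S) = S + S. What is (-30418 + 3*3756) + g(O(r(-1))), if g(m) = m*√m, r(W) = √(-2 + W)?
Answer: -19150 + 2*√2*3^(¾)*I^(3/2) ≈ -19155.0 + 4.559*I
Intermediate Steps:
O(S) = 2*S
g(m) = m^(3/2)
(-30418 + 3*3756) + g(O(r(-1))) = (-30418 + 3*3756) + (2*√(-2 - 1))^(3/2) = (-30418 + 11268) + (2*√(-3))^(3/2) = -19150 + (2*(I*√3))^(3/2) = -19150 + (2*I*√3)^(3/2) = -19150 + 2*√2*3^(¾)*I^(3/2)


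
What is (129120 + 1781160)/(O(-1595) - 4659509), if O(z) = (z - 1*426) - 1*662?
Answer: -79595/194258 ≈ -0.40974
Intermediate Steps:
O(z) = -1088 + z (O(z) = (z - 426) - 662 = (-426 + z) - 662 = -1088 + z)
(129120 + 1781160)/(O(-1595) - 4659509) = (129120 + 1781160)/((-1088 - 1595) - 4659509) = 1910280/(-2683 - 4659509) = 1910280/(-4662192) = 1910280*(-1/4662192) = -79595/194258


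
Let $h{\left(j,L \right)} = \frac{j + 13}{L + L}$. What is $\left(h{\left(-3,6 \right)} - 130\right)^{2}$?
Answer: $\frac{600625}{36} \approx 16684.0$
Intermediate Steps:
$h{\left(j,L \right)} = \frac{13 + j}{2 L}$
$\left(h{\left(-3,6 \right)} - 130\right)^{2} = \left(\frac{13 - 3}{2 \cdot 6} - 130\right)^{2} = \left(\frac{1}{2} \cdot \frac{1}{6} \cdot 10 - 130\right)^{2} = \left(\frac{5}{6} - 130\right)^{2} = \left(- \frac{775}{6}\right)^{2} = \frac{600625}{36}$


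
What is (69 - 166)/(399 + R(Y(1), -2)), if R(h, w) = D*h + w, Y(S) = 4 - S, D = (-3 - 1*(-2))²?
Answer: -97/400 ≈ -0.24250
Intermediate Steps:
D = 1 (D = (-3 + 2)² = (-1)² = 1)
R(h, w) = h + w (R(h, w) = 1*h + w = h + w)
(69 - 166)/(399 + R(Y(1), -2)) = (69 - 166)/(399 + ((4 - 1*1) - 2)) = -97/(399 + ((4 - 1) - 2)) = -97/(399 + (3 - 2)) = -97/(399 + 1) = -97/400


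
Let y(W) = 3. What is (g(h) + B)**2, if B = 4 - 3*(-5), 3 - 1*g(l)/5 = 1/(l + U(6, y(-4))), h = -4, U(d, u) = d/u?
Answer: 5329/4 ≈ 1332.3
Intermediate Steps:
g(l) = 15 - 5/(2 + l) (g(l) = 15 - 5/(l + 6/3) = 15 - 5/(l + 6*(1/3)) = 15 - 5/(l + 2) = 15 - 5/(2 + l))
B = 19 (B = 4 + 15 = 19)
(g(h) + B)**2 = (5*(5 + 3*(-4))/(2 - 4) + 19)**2 = (5*(5 - 12)/(-2) + 19)**2 = (5*(-1/2)*(-7) + 19)**2 = (35/2 + 19)**2 = (73/2)**2 = 5329/4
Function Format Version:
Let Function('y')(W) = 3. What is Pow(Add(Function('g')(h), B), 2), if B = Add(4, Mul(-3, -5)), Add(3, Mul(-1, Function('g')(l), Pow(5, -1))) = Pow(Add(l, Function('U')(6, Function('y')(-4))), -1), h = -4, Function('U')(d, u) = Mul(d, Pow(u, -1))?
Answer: Rational(5329, 4) ≈ 1332.3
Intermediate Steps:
Function('g')(l) = Add(15, Mul(-5, Pow(Add(2, l), -1))) (Function('g')(l) = Add(15, Mul(-5, Pow(Add(l, Mul(6, Pow(3, -1))), -1))) = Add(15, Mul(-5, Pow(Add(l, Mul(6, Rational(1, 3))), -1))) = Add(15, Mul(-5, Pow(Add(l, 2), -1))) = Add(15, Mul(-5, Pow(Add(2, l), -1))))
B = 19 (B = Add(4, 15) = 19)
Pow(Add(Function('g')(h), B), 2) = Pow(Add(Mul(5, Pow(Add(2, -4), -1), Add(5, Mul(3, -4))), 19), 2) = Pow(Add(Mul(5, Pow(-2, -1), Add(5, -12)), 19), 2) = Pow(Add(Mul(5, Rational(-1, 2), -7), 19), 2) = Pow(Add(Rational(35, 2), 19), 2) = Pow(Rational(73, 2), 2) = Rational(5329, 4)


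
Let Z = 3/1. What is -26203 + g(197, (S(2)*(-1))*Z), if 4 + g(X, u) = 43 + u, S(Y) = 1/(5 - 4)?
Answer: -26167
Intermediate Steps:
S(Y) = 1 (S(Y) = 1/1 = 1)
Z = 3 (Z = 3*1 = 3)
g(X, u) = 39 + u (g(X, u) = -4 + (43 + u) = 39 + u)
-26203 + g(197, (S(2)*(-1))*Z) = -26203 + (39 + (1*(-1))*3) = -26203 + (39 - 1*3) = -26203 + (39 - 3) = -26203 + 36 = -26167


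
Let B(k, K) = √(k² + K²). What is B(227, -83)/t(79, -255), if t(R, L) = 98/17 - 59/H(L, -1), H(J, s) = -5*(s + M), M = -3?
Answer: 340*√58418/957 ≈ 85.870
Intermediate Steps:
B(k, K) = √(K² + k²)
H(J, s) = 15 - 5*s (H(J, s) = -5*(s - 3) = -5*(-3 + s) = 15 - 5*s)
t(R, L) = 957/340 (t(R, L) = 98/17 - 59/(15 - 5*(-1)) = 98*(1/17) - 59/(15 + 5) = 98/17 - 59/20 = 957/340)
B(227, -83)/t(79, -255) = √((-83)² + 227²)/(957/340) = √(6889 + 51529)*(340/957) = √58418*(340/957) = 340*√58418/957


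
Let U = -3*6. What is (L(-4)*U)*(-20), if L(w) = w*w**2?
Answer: -23040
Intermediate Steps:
L(w) = w**3
U = -18
(L(-4)*U)*(-20) = ((-4)**3*(-18))*(-20) = -64*(-18)*(-20) = 1152*(-20) = -23040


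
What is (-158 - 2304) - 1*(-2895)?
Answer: 433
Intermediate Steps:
(-158 - 2304) - 1*(-2895) = -2462 + 2895 = 433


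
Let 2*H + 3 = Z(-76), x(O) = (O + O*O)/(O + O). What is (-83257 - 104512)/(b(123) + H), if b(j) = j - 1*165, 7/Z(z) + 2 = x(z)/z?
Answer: 85998202/20987 ≈ 4097.7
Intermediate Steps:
x(O) = (O + O**2)/(2*O) (x(O) = (O + O**2)/((2*O)) = (O + O**2)*(1/(2*O)) = (O + O**2)/(2*O))
Z(z) = 7/(-2 + (1/2 + z/2)/z)
H = -1751/458 (H = -3/2 + (-14*(-76)/(-1 + 3*(-76)))/2 = -3/2 + (-14*(-76)/(-1 - 228))/2 = -3/2 + (-14*(-76)/(-229))/2 = -3/2 + (-14*(-76)*(-1/229))/2 = -3/2 + (1/2)*(-1064/229) = -3/2 - 532/229 = -1751/458 ≈ -3.8231)
b(j) = -165 + j (b(j) = j - 165 = -165 + j)
(-83257 - 104512)/(b(123) + H) = (-83257 - 104512)/((-165 + 123) - 1751/458) = -187769/(-42 - 1751/458) = -187769/(-20987/458) = -187769*(-458/20987) = 85998202/20987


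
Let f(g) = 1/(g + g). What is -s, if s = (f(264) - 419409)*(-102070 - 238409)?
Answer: -25132792302843/176 ≈ -1.4280e+11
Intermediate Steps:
f(g) = 1/(2*g)
s = 25132792302843/176 (s = ((½)/264 - 419409)*(-102070 - 238409) = ((½)*(1/264) - 419409)*(-340479) = (1/528 - 419409)*(-340479) = -221447951/528*(-340479) = 25132792302843/176 ≈ 1.4280e+11)
-s = -1*25132792302843/176 = -25132792302843/176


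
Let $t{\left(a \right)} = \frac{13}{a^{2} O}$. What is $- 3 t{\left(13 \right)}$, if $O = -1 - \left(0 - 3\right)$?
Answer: $- \frac{3}{26} \approx -0.11538$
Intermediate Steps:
$O = 2$ ($O = -1 - \left(0 - 3\right) = -1 - -3 = -1 + 3 = 2$)
$t{\left(a \right)} = \frac{13}{2 a^{2}}$ ($t{\left(a \right)} = \frac{13}{a^{2} \cdot 2} = \frac{13}{2 a^{2}}$)
$- 3 t{\left(13 \right)} = - 3 \frac{13}{2 \cdot 169} = - 3 \cdot \frac{13}{2} \cdot \frac{1}{169} = \left(-3\right) \frac{1}{26} = - \frac{3}{26}$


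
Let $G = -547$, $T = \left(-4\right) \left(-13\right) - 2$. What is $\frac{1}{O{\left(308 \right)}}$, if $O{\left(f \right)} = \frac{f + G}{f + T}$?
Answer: $- \frac{358}{239} \approx -1.4979$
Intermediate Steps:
$T = 50$ ($T = 52 - 2 = 50$)
$O{\left(f \right)} = \frac{-547 + f}{50 + f}$ ($O{\left(f \right)} = \frac{f - 547}{f + 50} = \frac{-547 + f}{50 + f}$)
$\frac{1}{O{\left(308 \right)}} = \frac{1}{\frac{1}{50 + 308} \left(-547 + 308\right)} = \frac{1}{\frac{1}{358} \left(-239\right)} = \frac{1}{- \frac{239}{358}} = - \frac{358}{239}$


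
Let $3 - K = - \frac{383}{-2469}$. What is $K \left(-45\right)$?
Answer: $- \frac{105360}{823} \approx -128.02$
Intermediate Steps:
$K = \frac{7024}{2469}$ ($K = 3 - - \frac{383}{-2469} = 3 - \left(-383\right) \left(- \frac{1}{2469}\right) = 3 - \frac{383}{2469} = \frac{7024}{2469} \approx 2.8449$)
$K \left(-45\right) = \frac{7024}{2469} \left(-45\right) = - \frac{105360}{823}$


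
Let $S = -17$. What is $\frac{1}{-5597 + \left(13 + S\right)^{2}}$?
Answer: $- \frac{1}{5581} \approx -0.00017918$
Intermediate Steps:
$\frac{1}{-5597 + \left(13 + S\right)^{2}} = \frac{1}{-5597 + \left(13 - 17\right)^{2}} = \frac{1}{-5597 + \left(-4\right)^{2}} = \frac{1}{-5597 + 16} = \frac{1}{-5581} = - \frac{1}{5581}$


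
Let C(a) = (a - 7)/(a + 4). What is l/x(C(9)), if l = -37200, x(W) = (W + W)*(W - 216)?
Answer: 785850/1403 ≈ 560.12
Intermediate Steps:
C(a) = (-7 + a)/(4 + a)
x(W) = 2*W*(-216 + W) (x(W) = (2*W)*(-216 + W) = 2*W*(-216 + W))
l/x(C(9)) = -37200*(4 + 9)/(2*(-216 + (-7 + 9)/(4 + 9))*(-7 + 9)) = -37200*13/(4*(-216 + 2/13)) = -37200/(2*(2/13)*(-2806/13)) = -37200/(-11224/169) = -37200*(-169/11224) = 785850/1403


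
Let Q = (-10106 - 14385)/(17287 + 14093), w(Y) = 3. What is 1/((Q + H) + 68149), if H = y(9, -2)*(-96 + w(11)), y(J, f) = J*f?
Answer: 31380/2191021249 ≈ 1.4322e-5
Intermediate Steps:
H = 1674 (H = (9*(-2))*(-96 + 3) = -18*(-93) = 1674)
Q = -24491/31380 ≈ -0.78047
1/((Q + H) + 68149) = 1/((-24491/31380 + 1674) + 68149) = 1/(52505629/31380 + 68149) = 1/(2191021249/31380) = 31380/2191021249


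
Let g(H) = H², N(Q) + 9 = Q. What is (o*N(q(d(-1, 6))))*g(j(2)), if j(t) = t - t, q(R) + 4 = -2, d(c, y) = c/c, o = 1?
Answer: 0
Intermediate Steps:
d(c, y) = 1
q(R) = -6 (q(R) = -4 - 2 = -6)
N(Q) = -9 + Q
j(t) = 0
(o*N(q(d(-1, 6))))*g(j(2)) = (1*(-9 - 6))*0² = (1*(-15))*0 = -15*0 = 0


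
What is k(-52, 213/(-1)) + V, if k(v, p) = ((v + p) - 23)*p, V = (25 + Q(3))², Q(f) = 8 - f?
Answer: 62244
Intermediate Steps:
V = 900 (V = (25 + (8 - 1*3))² = (25 + (8 - 3))² = (25 + 5)² = 30² = 900)
k(v, p) = p*(-23 + p + v) (k(v, p) = ((p + v) - 23)*p = (-23 + p + v)*p = p*(-23 + p + v))
k(-52, 213/(-1)) + V = (213/(-1))*(-23 + 213/(-1) - 52) + 900 = (213*(-1))*(-23 + 213*(-1) - 52) + 900 = -213*(-23 - 213 - 52) + 900 = -213*(-288) + 900 = 61344 + 900 = 62244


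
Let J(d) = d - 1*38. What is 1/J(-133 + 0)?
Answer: -1/171 ≈ -0.0058480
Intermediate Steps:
J(d) = -38 + d (J(d) = d - 38 = -38 + d)
1/J(-133 + 0) = 1/(-38 + (-133 + 0)) = 1/(-38 - 133) = 1/(-171) = -1/171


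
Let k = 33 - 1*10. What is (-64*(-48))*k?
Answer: 70656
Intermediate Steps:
k = 23 (k = 33 - 10 = 23)
(-64*(-48))*k = -64*(-48)*23 = 3072*23 = 70656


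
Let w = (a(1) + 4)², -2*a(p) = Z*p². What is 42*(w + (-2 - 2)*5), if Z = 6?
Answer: -798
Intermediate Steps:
a(p) = -3*p²
w = 1 (w = (-3*1² + 4)² = (-3*1 + 4)² = (-3 + 4)² = 1² = 1)
42*(w + (-2 - 2)*5) = 42*(1 + (-2 - 2)*5) = 42*(1 - 4*5) = 42*(1 - 20) = 42*(-19) = -798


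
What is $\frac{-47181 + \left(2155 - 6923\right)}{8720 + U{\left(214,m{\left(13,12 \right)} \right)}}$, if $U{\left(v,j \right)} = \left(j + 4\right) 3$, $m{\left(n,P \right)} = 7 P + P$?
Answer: $- \frac{51949}{9020} \approx -5.7593$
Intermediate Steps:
$m{\left(n,P \right)} = 8 P$
$U{\left(v,j \right)} = 12 + 3 j$ ($U{\left(v,j \right)} = \left(4 + j\right) 3 = 12 + 3 j$)
$\frac{-47181 + \left(2155 - 6923\right)}{8720 + U{\left(214,m{\left(13,12 \right)} \right)}} = \frac{-47181 + \left(2155 - 6923\right)}{8720 + \left(12 + 3 \cdot 8 \cdot 12\right)} = \frac{-47181 - 4768}{8720 + \left(12 + 3 \cdot 96\right)} = - \frac{51949}{8720 + \left(12 + 288\right)} = - \frac{51949}{8720 + 300} = - \frac{51949}{9020}$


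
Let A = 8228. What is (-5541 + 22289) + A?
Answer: 24976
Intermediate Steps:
(-5541 + 22289) + A = (-5541 + 22289) + 8228 = 16748 + 8228 = 24976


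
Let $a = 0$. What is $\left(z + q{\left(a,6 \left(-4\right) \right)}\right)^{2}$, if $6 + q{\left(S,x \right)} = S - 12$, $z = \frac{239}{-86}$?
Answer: $\frac{3193369}{7396} \approx 431.77$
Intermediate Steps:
$z = - \frac{239}{86}$ ($z = 239 \left(- \frac{1}{86}\right) = - \frac{239}{86} \approx -2.7791$)
$q{\left(S,x \right)} = -18 + S$ ($q{\left(S,x \right)} = -6 + \left(S - 12\right) = -6 + \left(-12 + S\right) = -18 + S$)
$\left(z + q{\left(a,6 \left(-4\right) \right)}\right)^{2} = \left(- \frac{239}{86} + \left(-18 + 0\right)\right)^{2} = \left(- \frac{239}{86} - 18\right)^{2} = \left(- \frac{1787}{86}\right)^{2} = \frac{3193369}{7396}$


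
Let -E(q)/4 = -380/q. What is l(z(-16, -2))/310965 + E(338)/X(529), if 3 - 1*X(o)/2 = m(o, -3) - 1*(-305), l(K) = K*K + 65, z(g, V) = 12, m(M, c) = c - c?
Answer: -53749879/7935515835 ≈ -0.0067733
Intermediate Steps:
m(M, c) = 0
E(q) = 1520/q (E(q) = -(-1520)/q = 1520/q)
l(K) = 65 + K² (l(K) = K² + 65 = 65 + K²)
X(o) = -604 (X(o) = 6 - 2*(0 - 1*(-305)) = 6 - 2*(0 + 305) = 6 - 2*305 = 6 - 610 = -604)
l(z(-16, -2))/310965 + E(338)/X(529) = (65 + 12²)/310965 + (1520/338)/(-604) = (65 + 144)*(1/310965) + (1520*(1/338))*(-1/604) = 209*(1/310965) + (760/169)*(-1/604) = 209/310965 - 190/25519 = -53749879/7935515835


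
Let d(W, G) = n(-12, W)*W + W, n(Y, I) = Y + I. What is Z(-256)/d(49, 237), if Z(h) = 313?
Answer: 313/1862 ≈ 0.16810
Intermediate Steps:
n(Y, I) = I + Y
d(W, G) = W + W*(-12 + W) (d(W, G) = (W - 12)*W + W = (-12 + W)*W + W = W*(-12 + W) + W = W + W*(-12 + W))
Z(-256)/d(49, 237) = 313/((49*(-11 + 49))) = 313/((49*38)) = 313/1862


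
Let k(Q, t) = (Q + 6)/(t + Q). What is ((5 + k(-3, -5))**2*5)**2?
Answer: 46854025/4096 ≈ 11439.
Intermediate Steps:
k(Q, t) = (6 + Q)/(Q + t)
((5 + k(-3, -5))**2*5)**2 = ((5 + (6 - 3)/(-3 - 5))**2*5)**2 = ((5 + 3/(-8))**2*5)**2 = ((5 - 1/8*3)**2*5)**2 = ((5 - 3/8)**2*5)**2 = ((37/8)**2*5)**2 = ((1369/64)*5)**2 = (6845/64)**2 = 46854025/4096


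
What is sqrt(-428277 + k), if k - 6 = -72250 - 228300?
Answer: I*sqrt(728821) ≈ 853.71*I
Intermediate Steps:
k = -300544 (k = 6 + (-72250 - 228300) = 6 - 300550 = -300544)
sqrt(-428277 + k) = sqrt(-428277 - 300544) = sqrt(-728821) = I*sqrt(728821)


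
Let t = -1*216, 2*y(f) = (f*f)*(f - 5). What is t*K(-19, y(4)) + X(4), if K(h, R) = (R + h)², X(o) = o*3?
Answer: -157452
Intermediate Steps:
X(o) = 3*o
y(f) = f²*(-5 + f)/2 (y(f) = ((f*f)*(f - 5))/2 = (f²*(-5 + f))/2 = f²*(-5 + f)/2)
t = -216
t*K(-19, y(4)) + X(4) = -216*((½)*4²*(-5 + 4) - 19)² + 3*4 = -216*((½)*16*(-1) - 19)² + 12 = -216*(-8 - 19)² + 12 = -216*(-27)² + 12 = -216*729 + 12 = -157464 + 12 = -157452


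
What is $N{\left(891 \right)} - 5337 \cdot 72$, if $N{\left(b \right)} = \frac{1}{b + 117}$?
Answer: $- \frac{387338111}{1008} \approx -3.8426 \cdot 10^{5}$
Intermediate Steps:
$N{\left(b \right)} = \frac{1}{117 + b}$
$N{\left(891 \right)} - 5337 \cdot 72 = \frac{1}{117 + 891} - 5337 \cdot 72 = \frac{1}{1008} - 384264 = - \frac{387338111}{1008}$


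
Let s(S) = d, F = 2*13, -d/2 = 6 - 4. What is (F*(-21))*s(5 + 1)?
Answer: 2184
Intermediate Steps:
d = -4 (d = -2*(6 - 4) = -2*2 = -4)
F = 26
s(S) = -4
(F*(-21))*s(5 + 1) = (26*(-21))*(-4) = -546*(-4) = 2184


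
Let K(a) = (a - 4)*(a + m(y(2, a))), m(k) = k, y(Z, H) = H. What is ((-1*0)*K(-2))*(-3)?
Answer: 0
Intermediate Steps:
K(a) = 2*a*(-4 + a) (K(a) = (a - 4)*(a + a) = (-4 + a)*(2*a) = 2*a*(-4 + a))
((-1*0)*K(-2))*(-3) = ((-1*0)*(2*(-2)*(-4 - 2)))*(-3) = (0*(2*(-2)*(-6)))*(-3) = (0*24)*(-3) = 0*(-3) = 0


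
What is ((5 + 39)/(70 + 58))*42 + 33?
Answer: 759/16 ≈ 47.438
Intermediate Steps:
((5 + 39)/(70 + 58))*42 + 33 = (44/128)*42 + 33 = (44*(1/128))*42 + 33 = (11/32)*42 + 33 = 231/16 + 33 = 759/16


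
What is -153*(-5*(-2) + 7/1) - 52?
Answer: -2653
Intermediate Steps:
-153*(-5*(-2) + 7/1) - 52 = -153*(10 + 7*1) - 52 = -153*(10 + 7) - 52 = -153*17 - 52 = -2601 - 52 = -2653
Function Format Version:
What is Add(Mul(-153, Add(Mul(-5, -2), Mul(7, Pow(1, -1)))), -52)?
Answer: -2653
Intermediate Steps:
Add(Mul(-153, Add(Mul(-5, -2), Mul(7, Pow(1, -1)))), -52) = Add(Mul(-153, Add(10, Mul(7, 1))), -52) = Add(Mul(-153, Add(10, 7)), -52) = Add(Mul(-153, 17), -52) = Add(-2601, -52) = -2653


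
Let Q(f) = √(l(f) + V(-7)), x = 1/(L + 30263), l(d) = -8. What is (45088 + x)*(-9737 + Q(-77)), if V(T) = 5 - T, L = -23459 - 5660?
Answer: -45648895605/104 ≈ -4.3893e+8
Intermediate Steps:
L = -29119
x = 1/1144 (x = 1/(-29119 + 30263) = 1/1144 ≈ 0.00087413)
Q(f) = 2 (Q(f) = √(-8 + (5 - 1*(-7))) = √(-8 + (5 + 7)) = √(-8 + 12) = √4 = 2)
(45088 + x)*(-9737 + Q(-77)) = (45088 + 1/1144)*(-9737 + 2) = (51580673/1144)*(-9735) = -45648895605/104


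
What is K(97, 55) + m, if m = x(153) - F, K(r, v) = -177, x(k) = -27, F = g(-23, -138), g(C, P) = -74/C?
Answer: -4766/23 ≈ -207.22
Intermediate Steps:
F = 74/23 (F = -74/(-23) = -74*(-1/23) = 74/23 ≈ 3.2174)
m = -695/23 (m = -27 - 1*74/23 = -27 - 74/23 = -695/23 ≈ -30.217)
K(97, 55) + m = -177 - 695/23 = -4766/23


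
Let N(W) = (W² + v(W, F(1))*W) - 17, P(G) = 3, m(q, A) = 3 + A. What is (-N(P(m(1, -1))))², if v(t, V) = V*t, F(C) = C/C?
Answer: 1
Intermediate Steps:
F(C) = 1
N(W) = -17 + 2*W² (N(W) = (W² + (1*W)*W) - 17 = (W² + W*W) - 17 = (W² + W²) - 17 = 2*W² - 17 = -17 + 2*W²)
(-N(P(m(1, -1))))² = (-(-17 + 2*3²))² = (-(-17 + 2*9))² = (-(-17 + 18))² = (-1*1)² = (-1)² = 1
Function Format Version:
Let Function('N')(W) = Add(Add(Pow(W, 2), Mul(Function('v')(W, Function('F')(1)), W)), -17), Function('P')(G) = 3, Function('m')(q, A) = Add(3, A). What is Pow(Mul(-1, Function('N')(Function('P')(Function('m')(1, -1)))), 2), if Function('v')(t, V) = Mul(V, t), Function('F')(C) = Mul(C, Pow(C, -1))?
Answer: 1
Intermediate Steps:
Function('F')(C) = 1
Function('N')(W) = Add(-17, Mul(2, Pow(W, 2))) (Function('N')(W) = Add(Add(Pow(W, 2), Mul(Mul(1, W), W)), -17) = Add(Add(Pow(W, 2), Mul(W, W)), -17) = Add(Add(Pow(W, 2), Pow(W, 2)), -17) = Add(Mul(2, Pow(W, 2)), -17) = Add(-17, Mul(2, Pow(W, 2))))
Pow(Mul(-1, Function('N')(Function('P')(Function('m')(1, -1)))), 2) = Pow(Mul(-1, Add(-17, Mul(2, Pow(3, 2)))), 2) = Pow(Mul(-1, Add(-17, Mul(2, 9))), 2) = Pow(Mul(-1, Add(-17, 18)), 2) = Pow(Mul(-1, 1), 2) = Pow(-1, 2) = 1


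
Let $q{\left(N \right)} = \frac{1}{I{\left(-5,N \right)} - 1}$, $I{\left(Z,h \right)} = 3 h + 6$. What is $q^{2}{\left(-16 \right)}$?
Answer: $\frac{1}{1849} \approx 0.00054083$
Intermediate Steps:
$I{\left(Z,h \right)} = 6 + 3 h$
$q{\left(N \right)} = \frac{1}{5 + 3 N}$ ($q{\left(N \right)} = \frac{1}{\left(6 + 3 N\right) - 1} = \frac{1}{5 + 3 N}$)
$q^{2}{\left(-16 \right)} = \left(\frac{1}{5 + 3 \left(-16\right)}\right)^{2} = \left(\frac{1}{5 - 48}\right)^{2} = \left(\frac{1}{-43}\right)^{2} = \left(- \frac{1}{43}\right)^{2} = \frac{1}{1849}$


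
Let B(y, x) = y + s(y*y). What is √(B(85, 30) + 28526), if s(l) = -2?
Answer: √28609 ≈ 169.14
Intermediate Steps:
B(y, x) = -2 + y (B(y, x) = y - 2 = -2 + y)
√(B(85, 30) + 28526) = √((-2 + 85) + 28526) = √(83 + 28526) = √28609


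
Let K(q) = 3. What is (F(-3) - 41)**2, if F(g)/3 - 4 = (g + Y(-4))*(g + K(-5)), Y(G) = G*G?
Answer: 841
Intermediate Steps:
Y(G) = G**2
F(g) = 12 + 3*(3 + g)*(16 + g) (F(g) = 12 + 3*((g + (-4)**2)*(g + 3)) = 12 + 3*((g + 16)*(3 + g)) = 12 + 3*((16 + g)*(3 + g)) = 12 + 3*((3 + g)*(16 + g)) = 12 + 3*(3 + g)*(16 + g))
(F(-3) - 41)**2 = ((156 + 3*(-3)**2 + 57*(-3)) - 41)**2 = ((156 + 3*9 - 171) - 41)**2 = ((156 + 27 - 171) - 41)**2 = (12 - 41)**2 = (-29)**2 = 841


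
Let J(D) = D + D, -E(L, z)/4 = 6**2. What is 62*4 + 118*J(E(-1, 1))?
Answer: -33736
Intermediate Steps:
E(L, z) = -144 (E(L, z) = -4*6**2 = -4*36 = -144)
J(D) = 2*D
62*4 + 118*J(E(-1, 1)) = 62*4 + 118*(2*(-144)) = 248 + 118*(-288) = 248 - 33984 = -33736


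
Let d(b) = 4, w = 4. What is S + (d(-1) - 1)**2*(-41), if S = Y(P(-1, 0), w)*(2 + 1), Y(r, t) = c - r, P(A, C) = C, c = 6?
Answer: -351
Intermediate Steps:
Y(r, t) = 6 - r
S = 18 (S = (6 - 1*0)*(2 + 1) = (6 + 0)*3 = 6*3 = 18)
S + (d(-1) - 1)**2*(-41) = 18 + (4 - 1)**2*(-41) = 18 + 3**2*(-41) = 18 + 9*(-41) = 18 - 369 = -351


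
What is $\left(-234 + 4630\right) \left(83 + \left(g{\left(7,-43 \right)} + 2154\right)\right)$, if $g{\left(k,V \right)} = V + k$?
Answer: $9675596$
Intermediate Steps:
$\left(-234 + 4630\right) \left(83 + \left(g{\left(7,-43 \right)} + 2154\right)\right) = \left(-234 + 4630\right) \left(83 + \left(\left(-43 + 7\right) + 2154\right)\right) = 4396 \left(83 + \left(-36 + 2154\right)\right) = 4396 \left(83 + 2118\right) = 4396 \cdot 2201 = 9675596$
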